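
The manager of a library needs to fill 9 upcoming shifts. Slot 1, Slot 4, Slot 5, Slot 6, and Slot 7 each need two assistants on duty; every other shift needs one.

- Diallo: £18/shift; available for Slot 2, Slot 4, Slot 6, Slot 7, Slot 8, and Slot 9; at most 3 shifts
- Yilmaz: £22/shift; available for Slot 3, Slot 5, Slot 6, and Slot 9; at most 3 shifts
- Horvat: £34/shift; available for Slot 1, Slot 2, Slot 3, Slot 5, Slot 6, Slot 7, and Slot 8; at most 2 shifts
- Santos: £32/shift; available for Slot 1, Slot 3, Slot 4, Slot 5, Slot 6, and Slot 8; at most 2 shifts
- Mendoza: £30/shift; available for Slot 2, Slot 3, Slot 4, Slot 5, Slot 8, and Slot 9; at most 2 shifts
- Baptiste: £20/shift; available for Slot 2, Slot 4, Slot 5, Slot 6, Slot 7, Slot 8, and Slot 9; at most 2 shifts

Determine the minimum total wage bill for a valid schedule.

£352

Slot 1 can only be covered by Horvat and Santos, so that assignment is forced.
Picking the cheapest available assistant for each shift independently would cost £298, but that ignores the shift limits.
An optimal schedule: Slot 1→Horvat+Santos, Slot 2→Diallo, Slot 3→Yilmaz, Slot 4→Mendoza+Baptiste, Slot 5→Yilmaz+Mendoza, Slot 6→Yilmaz+Baptiste, Slot 7→Diallo+Horvat, Slot 8→Santos, Slot 9→Diallo.
Total: 34 + 32 + 18 + 22 + 30 + 20 + 22 + 30 + 22 + 20 + 18 + 34 + 32 + 18 = £352.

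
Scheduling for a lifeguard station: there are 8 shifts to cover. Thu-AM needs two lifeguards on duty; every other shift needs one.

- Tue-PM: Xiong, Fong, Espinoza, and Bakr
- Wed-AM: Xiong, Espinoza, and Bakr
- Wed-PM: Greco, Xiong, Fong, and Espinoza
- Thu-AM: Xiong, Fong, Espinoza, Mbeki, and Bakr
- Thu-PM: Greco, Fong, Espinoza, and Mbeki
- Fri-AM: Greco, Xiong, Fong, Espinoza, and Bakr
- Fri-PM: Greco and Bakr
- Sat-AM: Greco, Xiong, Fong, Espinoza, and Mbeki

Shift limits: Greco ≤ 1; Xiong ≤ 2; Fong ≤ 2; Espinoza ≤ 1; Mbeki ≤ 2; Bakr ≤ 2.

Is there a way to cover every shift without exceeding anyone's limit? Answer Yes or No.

One valid schedule: Tue-PM→Xiong, Wed-AM→Xiong, Wed-PM→Fong, Thu-AM→Mbeki+Bakr, Thu-PM→Fong, Fri-AM→Espinoza, Fri-PM→Greco, Sat-AM→Mbeki.
Loads: Greco 1/1, Xiong 2/2, Fong 2/2, Espinoza 1/1, Mbeki 2/2, Bakr 1/2 — all within limits.

Yes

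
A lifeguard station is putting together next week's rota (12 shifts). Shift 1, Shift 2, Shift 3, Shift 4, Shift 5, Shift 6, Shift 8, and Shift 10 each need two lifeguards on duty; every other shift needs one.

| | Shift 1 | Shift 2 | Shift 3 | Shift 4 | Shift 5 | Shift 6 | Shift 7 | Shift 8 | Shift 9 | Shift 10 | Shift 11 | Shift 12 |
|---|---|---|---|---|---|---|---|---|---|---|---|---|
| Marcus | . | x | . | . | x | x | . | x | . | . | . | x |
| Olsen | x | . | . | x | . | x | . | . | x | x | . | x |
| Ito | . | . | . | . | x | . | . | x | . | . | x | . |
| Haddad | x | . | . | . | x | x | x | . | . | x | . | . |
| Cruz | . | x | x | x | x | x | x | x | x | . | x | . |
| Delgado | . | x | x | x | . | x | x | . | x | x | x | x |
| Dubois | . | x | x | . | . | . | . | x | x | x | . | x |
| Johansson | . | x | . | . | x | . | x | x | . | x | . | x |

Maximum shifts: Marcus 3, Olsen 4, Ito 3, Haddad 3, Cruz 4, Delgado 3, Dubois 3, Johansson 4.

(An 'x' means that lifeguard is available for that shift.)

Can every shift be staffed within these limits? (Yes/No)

Shift 1 can only be covered by Olsen and Haddad, so that assignment is forced.
One valid schedule: Shift 1→Olsen+Haddad, Shift 2→Marcus+Cruz, Shift 3→Cruz+Delgado, Shift 4→Olsen+Cruz, Shift 5→Marcus+Ito, Shift 6→Olsen+Haddad, Shift 7→Haddad, Shift 8→Ito+Cruz, Shift 9→Olsen, Shift 10→Delgado+Dubois, Shift 11→Ito, Shift 12→Marcus.
Loads: Marcus 3/3, Olsen 4/4, Ito 3/3, Haddad 3/3, Cruz 4/4, Delgado 2/3, Dubois 1/3, Johansson 0/4 — all within limits.

Yes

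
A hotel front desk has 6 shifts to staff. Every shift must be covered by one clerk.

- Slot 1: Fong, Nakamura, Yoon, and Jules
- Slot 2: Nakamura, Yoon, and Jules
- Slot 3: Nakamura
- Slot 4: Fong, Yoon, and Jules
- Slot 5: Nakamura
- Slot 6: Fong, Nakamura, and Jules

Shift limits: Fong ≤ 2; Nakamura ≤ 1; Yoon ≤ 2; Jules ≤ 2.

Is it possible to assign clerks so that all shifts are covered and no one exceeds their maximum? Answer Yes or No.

Total capacity is 7 and 6 slots are needed, so capacity alone doesn't rule it out.
Shifts {Slot 3, Slot 5} need 2 worker-slots in total, but the clerks available for any of those shifts (Nakamura) can supply at most 1 among them. So no valid schedule exists.

No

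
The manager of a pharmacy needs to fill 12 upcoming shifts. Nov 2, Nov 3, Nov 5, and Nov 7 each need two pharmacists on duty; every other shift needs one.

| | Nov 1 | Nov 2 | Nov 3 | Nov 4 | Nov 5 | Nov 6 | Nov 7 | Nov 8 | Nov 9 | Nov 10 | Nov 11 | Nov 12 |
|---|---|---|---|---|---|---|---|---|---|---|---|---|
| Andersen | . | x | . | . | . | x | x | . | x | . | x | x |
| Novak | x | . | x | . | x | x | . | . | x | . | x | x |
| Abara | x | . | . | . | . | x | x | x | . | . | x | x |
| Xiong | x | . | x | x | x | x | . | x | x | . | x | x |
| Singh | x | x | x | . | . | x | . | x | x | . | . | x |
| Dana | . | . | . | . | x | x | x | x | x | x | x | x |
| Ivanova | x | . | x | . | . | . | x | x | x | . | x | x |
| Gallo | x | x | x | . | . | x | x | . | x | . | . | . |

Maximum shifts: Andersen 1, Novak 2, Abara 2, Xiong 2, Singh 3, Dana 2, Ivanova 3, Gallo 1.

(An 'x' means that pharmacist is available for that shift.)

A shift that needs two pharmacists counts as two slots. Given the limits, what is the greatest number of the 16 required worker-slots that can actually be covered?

16

Total capacity across all pharmacists is 1+2+2+2+3+2+3+1 = 16, and 16 slots are needed, so at most 16 can be filled.
An assignment achieving 16: Nov 1→Singh, Nov 2→Andersen+Singh, Nov 3→Novak+Singh, Nov 4→Xiong, Nov 5→Novak+Xiong, Nov 6→Gallo, Nov 7→Abara+Dana, Nov 8→Abara, Nov 9→Ivanova, Nov 10→Dana, Nov 11→Ivanova, Nov 12→Ivanova.
Loads: Andersen 1/1, Novak 2/2, Abara 2/2, Xiong 2/2, Singh 3/3, Dana 2/2, Ivanova 3/3, Gallo 1/1.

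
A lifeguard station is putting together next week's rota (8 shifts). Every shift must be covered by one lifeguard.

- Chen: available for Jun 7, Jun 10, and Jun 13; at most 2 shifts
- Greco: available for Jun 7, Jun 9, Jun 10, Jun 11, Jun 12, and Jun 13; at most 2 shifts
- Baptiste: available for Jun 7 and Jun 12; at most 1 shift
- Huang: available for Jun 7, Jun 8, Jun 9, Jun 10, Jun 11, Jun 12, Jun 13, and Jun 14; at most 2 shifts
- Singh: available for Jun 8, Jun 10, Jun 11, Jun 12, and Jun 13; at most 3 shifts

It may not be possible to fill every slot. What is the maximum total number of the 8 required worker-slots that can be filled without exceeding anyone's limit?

8

Total capacity across all lifeguards is 2+2+1+2+3 = 10, and 8 slots are needed, so at most 8 can be filled.
An assignment achieving 8: Jun 7→Chen, Jun 8→Huang, Jun 9→Greco, Jun 10→Chen, Jun 11→Greco, Jun 12→Baptiste, Jun 13→Singh, Jun 14→Huang.
Loads: Chen 2/2, Greco 2/2, Baptiste 1/1, Huang 2/2, Singh 1/3.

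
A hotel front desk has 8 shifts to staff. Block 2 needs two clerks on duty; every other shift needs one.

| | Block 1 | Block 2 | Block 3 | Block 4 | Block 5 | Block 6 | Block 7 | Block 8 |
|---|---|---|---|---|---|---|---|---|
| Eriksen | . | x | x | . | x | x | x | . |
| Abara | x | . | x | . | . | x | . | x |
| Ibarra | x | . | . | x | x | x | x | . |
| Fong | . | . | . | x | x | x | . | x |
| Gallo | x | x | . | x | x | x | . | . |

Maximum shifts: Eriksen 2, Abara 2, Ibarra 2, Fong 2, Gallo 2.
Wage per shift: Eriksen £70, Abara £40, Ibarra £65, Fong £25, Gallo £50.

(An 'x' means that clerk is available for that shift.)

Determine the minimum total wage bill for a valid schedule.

Block 2 can only be covered by Eriksen and Gallo, so that assignment is forced.
Picking the cheapest available clerk for each shift independently would cost £365, but that ignores the shift limits.
An optimal schedule: Block 1→Abara, Block 2→Gallo+Eriksen, Block 3→Abara, Block 4→Fong, Block 5→Gallo, Block 6→Ibarra, Block 7→Ibarra, Block 8→Fong.
Total: 40 + 50 + 70 + 40 + 25 + 50 + 65 + 65 + 25 = £430.

£430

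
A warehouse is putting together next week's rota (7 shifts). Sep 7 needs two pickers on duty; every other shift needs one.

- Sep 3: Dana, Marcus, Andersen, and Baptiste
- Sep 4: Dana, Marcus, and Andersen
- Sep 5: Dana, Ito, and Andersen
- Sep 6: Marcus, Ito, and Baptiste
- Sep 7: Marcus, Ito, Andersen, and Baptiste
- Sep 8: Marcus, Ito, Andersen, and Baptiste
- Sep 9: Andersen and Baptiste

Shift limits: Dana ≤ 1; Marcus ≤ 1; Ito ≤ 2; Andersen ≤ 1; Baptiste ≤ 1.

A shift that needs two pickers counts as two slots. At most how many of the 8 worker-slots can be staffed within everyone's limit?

6

Total capacity across all pickers is 1+1+2+1+1 = 6, and 8 slots are needed, so at most 6 can be filled.
An assignment achieving 6: Sep 3→Baptiste, Sep 4→Dana, Sep 5→Ito, Sep 6→Marcus, Sep 7→Ito, Sep 9→Andersen.
Loads: Dana 1/1, Marcus 1/1, Ito 2/2, Andersen 1/1, Baptiste 1/1.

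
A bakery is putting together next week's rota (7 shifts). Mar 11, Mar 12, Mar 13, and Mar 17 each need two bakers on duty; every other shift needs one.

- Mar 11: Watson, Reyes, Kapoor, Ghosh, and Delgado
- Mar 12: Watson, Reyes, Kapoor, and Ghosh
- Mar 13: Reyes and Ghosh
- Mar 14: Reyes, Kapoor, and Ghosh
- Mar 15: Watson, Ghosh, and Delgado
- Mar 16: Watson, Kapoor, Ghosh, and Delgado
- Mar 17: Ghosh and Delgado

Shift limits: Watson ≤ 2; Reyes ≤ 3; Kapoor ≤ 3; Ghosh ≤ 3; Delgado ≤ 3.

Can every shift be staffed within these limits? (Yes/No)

Yes

Mar 13 can only be covered by Reyes and Ghosh, so that assignment is forced.
Mar 17 can only be covered by Ghosh and Delgado, so that assignment is forced.
One valid schedule: Mar 11→Kapoor+Ghosh, Mar 12→Reyes+Kapoor, Mar 13→Reyes+Ghosh, Mar 14→Reyes, Mar 15→Watson, Mar 16→Watson, Mar 17→Ghosh+Delgado.
Loads: Watson 2/2, Reyes 3/3, Kapoor 2/3, Ghosh 3/3, Delgado 1/3 — all within limits.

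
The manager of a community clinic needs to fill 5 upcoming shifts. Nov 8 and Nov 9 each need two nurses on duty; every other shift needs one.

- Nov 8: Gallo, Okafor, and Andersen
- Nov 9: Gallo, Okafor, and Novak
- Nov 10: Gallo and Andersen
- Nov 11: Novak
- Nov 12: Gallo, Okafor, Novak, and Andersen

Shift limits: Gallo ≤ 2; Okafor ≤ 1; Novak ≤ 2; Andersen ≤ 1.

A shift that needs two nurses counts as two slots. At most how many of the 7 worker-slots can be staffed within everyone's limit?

6

Total capacity across all nurses is 2+1+2+1 = 6, and 7 slots are needed, so at most 6 can be filled.
An assignment achieving 6: Nov 8→Gallo+Okafor, Nov 9→Novak, Nov 10→Gallo, Nov 11→Novak, Nov 12→Andersen.
Loads: Gallo 2/2, Okafor 1/1, Novak 2/2, Andersen 1/1.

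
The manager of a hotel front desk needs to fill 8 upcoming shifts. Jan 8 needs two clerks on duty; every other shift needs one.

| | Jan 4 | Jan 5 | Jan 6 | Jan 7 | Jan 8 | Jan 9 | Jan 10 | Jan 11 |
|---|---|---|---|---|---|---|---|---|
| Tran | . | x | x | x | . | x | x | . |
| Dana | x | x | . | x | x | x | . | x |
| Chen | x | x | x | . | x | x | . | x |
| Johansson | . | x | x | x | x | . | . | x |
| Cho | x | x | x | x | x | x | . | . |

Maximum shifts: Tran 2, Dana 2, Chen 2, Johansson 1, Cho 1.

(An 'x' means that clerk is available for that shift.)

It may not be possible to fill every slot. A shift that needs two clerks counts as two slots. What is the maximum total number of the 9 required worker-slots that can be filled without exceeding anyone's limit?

Total capacity across all clerks is 2+2+2+1+1 = 8, and 9 slots are needed, so at most 8 can be filled.
An assignment achieving 8: Jan 4→Dana, Jan 6→Tran, Jan 7→Johansson, Jan 8→Chen+Cho, Jan 9→Chen, Jan 10→Tran, Jan 11→Dana.
Loads: Tran 2/2, Dana 2/2, Chen 2/2, Johansson 1/1, Cho 1/1.

8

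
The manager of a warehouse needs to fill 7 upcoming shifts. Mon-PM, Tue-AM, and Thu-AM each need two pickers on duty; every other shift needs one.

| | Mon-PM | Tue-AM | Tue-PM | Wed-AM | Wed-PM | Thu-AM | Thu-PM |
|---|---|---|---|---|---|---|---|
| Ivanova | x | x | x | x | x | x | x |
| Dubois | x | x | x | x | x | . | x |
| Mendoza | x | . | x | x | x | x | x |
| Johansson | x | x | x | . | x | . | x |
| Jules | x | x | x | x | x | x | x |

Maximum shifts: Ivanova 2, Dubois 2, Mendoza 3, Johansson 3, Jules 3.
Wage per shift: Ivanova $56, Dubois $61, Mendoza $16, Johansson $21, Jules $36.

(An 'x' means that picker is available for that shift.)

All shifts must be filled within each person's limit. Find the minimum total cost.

$275

Picking the cheapest available picker for each shift independently would cost $210, but that ignores the shift limits.
An optimal schedule: Mon-PM→Jules+Ivanova, Tue-AM→Johansson+Jules, Tue-PM→Mendoza, Wed-AM→Mendoza, Wed-PM→Johansson, Thu-AM→Mendoza+Jules, Thu-PM→Johansson.
Total: 36 + 56 + 21 + 36 + 16 + 16 + 21 + 16 + 36 + 21 = $275.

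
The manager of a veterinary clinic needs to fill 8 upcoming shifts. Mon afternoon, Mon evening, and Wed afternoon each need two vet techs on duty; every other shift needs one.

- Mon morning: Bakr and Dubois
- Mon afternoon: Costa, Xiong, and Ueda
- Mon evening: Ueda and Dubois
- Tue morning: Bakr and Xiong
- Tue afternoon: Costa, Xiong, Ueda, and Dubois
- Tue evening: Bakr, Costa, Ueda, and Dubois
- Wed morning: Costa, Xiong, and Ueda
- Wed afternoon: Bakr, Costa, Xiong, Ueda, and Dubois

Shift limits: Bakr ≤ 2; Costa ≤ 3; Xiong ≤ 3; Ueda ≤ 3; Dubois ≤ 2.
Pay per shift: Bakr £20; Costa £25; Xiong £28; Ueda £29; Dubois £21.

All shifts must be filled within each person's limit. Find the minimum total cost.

£270

Mon evening can only be covered by Ueda and Dubois, so that assignment is forced.
Picking the cheapest available vet tech for each shift independently would cost £250, but that ignores the shift limits.
An optimal schedule: Mon morning→Bakr, Mon afternoon→Costa+Xiong, Mon evening→Dubois+Ueda, Tue morning→Bakr, Tue afternoon→Xiong, Tue evening→Dubois, Wed morning→Costa, Wed afternoon→Costa+Xiong.
Total: 20 + 25 + 28 + 21 + 29 + 20 + 28 + 21 + 25 + 25 + 28 = £270.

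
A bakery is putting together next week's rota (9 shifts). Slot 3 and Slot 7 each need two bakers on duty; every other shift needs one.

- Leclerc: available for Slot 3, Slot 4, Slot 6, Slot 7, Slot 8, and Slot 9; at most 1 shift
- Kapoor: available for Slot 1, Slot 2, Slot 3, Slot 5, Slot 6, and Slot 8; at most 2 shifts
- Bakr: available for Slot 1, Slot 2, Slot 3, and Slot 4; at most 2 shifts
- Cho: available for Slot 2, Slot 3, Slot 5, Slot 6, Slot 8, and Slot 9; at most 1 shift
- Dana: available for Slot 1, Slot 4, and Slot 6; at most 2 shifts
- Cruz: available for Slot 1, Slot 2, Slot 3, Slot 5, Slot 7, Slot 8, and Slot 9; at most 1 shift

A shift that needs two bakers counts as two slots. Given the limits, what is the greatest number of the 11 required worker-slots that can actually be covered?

9

Total capacity across all bakers is 1+2+2+1+2+1 = 9, and 11 slots are needed, so at most 9 can be filled.
An assignment achieving 9: Slot 1→Dana, Slot 2→Kapoor, Slot 3→Bakr, Slot 4→Bakr, Slot 5→Kapoor, Slot 6→Dana, Slot 7→Leclerc+Cruz, Slot 9→Cho.
Loads: Leclerc 1/1, Kapoor 2/2, Bakr 2/2, Cho 1/1, Dana 2/2, Cruz 1/1.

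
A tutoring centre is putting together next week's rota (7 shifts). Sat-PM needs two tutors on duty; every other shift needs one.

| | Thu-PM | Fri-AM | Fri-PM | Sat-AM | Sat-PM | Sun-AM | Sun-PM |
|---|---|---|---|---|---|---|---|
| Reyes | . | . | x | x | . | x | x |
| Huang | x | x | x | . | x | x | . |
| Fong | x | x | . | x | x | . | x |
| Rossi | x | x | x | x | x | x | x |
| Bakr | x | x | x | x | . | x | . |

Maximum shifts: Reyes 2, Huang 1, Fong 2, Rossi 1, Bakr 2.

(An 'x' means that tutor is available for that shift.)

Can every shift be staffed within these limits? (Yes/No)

Yes

One valid schedule: Thu-PM→Fong, Fri-AM→Rossi, Fri-PM→Reyes, Sat-AM→Bakr, Sat-PM→Huang+Fong, Sun-AM→Bakr, Sun-PM→Reyes.
Loads: Reyes 2/2, Huang 1/1, Fong 2/2, Rossi 1/1, Bakr 2/2 — all within limits.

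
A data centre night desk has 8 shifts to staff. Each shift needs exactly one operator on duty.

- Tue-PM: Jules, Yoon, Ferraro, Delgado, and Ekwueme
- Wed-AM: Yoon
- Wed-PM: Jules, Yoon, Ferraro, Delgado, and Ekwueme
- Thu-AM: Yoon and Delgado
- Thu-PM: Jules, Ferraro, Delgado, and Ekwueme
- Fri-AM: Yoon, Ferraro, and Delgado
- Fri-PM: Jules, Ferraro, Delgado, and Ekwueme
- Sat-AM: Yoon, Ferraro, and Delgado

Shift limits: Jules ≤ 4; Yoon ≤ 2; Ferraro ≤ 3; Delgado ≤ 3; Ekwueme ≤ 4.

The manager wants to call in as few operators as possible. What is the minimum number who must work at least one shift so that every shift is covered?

3

8 slots to fill and no one can take more than 4, so at least ⌈8/4⌉ = 2 operators are needed.
No set of 2 operators can cover every shift (each such set leaves at least one shift with no one available or exceeds a cap).
Jules, Yoon, and Ferraro alone can cover everything: Tue-PM→Jules, Wed-AM→Yoon, Wed-PM→Jules, Thu-AM→Yoon, Thu-PM→Jules, Fri-AM→Ferraro, Fri-PM→Jules, Sat-AM→Ferraro.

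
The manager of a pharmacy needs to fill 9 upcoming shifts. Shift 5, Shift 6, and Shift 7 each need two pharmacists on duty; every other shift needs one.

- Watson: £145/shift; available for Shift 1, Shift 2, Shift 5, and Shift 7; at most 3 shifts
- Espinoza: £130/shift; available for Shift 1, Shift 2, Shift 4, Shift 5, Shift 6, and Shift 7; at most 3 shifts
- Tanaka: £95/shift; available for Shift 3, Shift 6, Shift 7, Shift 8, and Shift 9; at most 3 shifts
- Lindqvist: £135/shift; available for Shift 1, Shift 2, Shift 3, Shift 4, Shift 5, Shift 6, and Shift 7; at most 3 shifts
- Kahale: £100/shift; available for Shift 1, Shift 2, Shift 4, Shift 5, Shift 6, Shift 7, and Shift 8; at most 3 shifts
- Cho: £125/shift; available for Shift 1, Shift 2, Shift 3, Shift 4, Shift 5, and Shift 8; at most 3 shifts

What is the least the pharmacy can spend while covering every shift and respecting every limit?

£1350

Shift 9 can only be covered by Tanaka, so that assignment is forced.
Picking the cheapest available pharmacist for each shift independently would cost £1200, but that ignores the shift limits.
An optimal schedule: Shift 1→Cho, Shift 2→Cho, Shift 3→Tanaka, Shift 4→Kahale, Shift 5→Cho+Espinoza, Shift 6→Kahale+Espinoza, Shift 7→Kahale+Espinoza, Shift 8→Tanaka, Shift 9→Tanaka.
Total: 125 + 125 + 95 + 100 + 125 + 130 + 100 + 130 + 100 + 130 + 95 + 95 = £1350.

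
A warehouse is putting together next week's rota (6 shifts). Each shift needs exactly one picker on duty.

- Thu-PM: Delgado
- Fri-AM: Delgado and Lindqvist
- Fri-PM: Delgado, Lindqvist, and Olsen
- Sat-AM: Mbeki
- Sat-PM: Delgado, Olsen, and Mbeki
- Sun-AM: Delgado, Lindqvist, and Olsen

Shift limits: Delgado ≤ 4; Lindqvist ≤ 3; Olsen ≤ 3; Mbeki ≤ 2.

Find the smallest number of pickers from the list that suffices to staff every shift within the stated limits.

2

6 slots to fill and no one can take more than 4, so at least ⌈6/4⌉ = 2 pickers are needed.
Delgado and Mbeki alone can cover everything: Thu-PM→Delgado, Fri-AM→Delgado, Fri-PM→Delgado, Sat-AM→Mbeki, Sat-PM→Mbeki, Sun-AM→Delgado.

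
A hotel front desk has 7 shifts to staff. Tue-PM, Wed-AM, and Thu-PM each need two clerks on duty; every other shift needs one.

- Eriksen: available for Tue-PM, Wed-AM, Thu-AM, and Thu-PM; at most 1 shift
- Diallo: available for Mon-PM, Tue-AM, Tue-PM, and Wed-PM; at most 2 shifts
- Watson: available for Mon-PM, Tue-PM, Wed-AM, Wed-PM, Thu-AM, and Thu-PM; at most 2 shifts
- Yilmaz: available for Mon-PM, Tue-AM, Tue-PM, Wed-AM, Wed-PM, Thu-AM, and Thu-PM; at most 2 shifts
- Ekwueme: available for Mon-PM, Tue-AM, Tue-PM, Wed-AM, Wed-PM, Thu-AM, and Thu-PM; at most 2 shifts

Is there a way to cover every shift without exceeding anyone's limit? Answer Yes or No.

No

Total capacity is 1+2+2+2+2 = 9 but 10 worker-slots are needed — infeasible.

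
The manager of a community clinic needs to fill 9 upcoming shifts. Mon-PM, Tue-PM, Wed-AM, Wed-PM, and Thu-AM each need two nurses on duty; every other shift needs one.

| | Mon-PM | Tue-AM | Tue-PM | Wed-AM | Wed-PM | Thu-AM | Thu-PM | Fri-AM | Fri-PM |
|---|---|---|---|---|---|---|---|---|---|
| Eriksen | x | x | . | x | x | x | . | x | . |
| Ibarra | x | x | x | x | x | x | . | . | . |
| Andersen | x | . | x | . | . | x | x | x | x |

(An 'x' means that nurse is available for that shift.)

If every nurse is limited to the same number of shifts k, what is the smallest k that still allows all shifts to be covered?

5

With 3 nurses and 14 worker-slots to fill, someone must work at least ⌈14/3⌉ = 5 shifts, so k ≥ 5.
k = 5 works: Mon-PM→Eriksen+Ibarra, Tue-AM→Eriksen, Tue-PM→Ibarra+Andersen, Wed-AM→Eriksen+Ibarra, Wed-PM→Eriksen+Ibarra, Thu-AM→Ibarra+Andersen, Thu-PM→Andersen, Fri-AM→Eriksen, Fri-PM→Andersen.
Loads: Eriksen 5, Ibarra 5, Andersen 4 — all ≤ 5.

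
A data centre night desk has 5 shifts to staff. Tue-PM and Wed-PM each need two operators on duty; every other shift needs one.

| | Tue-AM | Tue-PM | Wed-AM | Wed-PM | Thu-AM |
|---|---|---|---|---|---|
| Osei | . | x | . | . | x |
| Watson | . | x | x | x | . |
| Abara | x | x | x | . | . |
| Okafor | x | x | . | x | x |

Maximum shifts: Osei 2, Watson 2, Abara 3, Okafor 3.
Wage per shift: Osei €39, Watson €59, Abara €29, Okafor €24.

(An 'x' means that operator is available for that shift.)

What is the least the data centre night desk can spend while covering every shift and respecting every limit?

Wed-PM can only be covered by Watson and Okafor, so that assignment is forced.
Picking the cheapest available operator for each shift independently would cost €213, but that ignores the shift limits.
An optimal schedule: Tue-AM→Abara, Tue-PM→Okafor+Abara, Wed-AM→Abara, Wed-PM→Okafor+Watson, Thu-AM→Okafor.
Total: 29 + 24 + 29 + 29 + 24 + 59 + 24 = €218.

€218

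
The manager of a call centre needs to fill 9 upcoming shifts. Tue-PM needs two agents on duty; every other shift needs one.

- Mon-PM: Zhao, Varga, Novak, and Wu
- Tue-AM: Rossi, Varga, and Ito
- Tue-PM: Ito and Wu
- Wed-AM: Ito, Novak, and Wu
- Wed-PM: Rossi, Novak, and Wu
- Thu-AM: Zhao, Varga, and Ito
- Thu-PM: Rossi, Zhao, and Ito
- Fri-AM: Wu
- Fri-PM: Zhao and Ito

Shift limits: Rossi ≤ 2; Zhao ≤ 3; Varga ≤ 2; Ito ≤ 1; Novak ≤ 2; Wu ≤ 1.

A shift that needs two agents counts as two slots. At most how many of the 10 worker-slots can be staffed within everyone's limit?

9

Total capacity across all agents is 2+3+2+1+2+1 = 11, and 10 slots are needed, so at most 10 can be filled.
Shifts {Tue-PM, Fri-AM} need 3 slots but only Ito and Wu are available for them, supplying at most 2 — so at least 1 slot must go unfilled.
An assignment achieving 9: Mon-PM→Varga, Tue-AM→Rossi, Tue-PM→Ito, Wed-AM→Novak, Wed-PM→Rossi, Thu-AM→Zhao, Thu-PM→Zhao, Fri-AM→Wu, Fri-PM→Zhao.
Loads: Rossi 2/2, Zhao 3/3, Varga 1/2, Ito 1/1, Novak 1/2, Wu 1/1.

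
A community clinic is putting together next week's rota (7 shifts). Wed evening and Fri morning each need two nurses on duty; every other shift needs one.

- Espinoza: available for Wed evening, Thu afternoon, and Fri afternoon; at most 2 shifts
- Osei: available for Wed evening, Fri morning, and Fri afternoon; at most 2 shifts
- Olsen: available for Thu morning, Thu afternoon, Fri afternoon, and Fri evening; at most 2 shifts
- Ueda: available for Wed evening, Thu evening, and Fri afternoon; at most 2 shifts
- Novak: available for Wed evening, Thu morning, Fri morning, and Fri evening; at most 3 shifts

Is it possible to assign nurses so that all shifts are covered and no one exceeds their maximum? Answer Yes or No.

Thu evening can only be covered by Ueda, so that assignment is forced.
Fri morning can only be covered by Osei and Novak, so that assignment is forced.
One valid schedule: Wed evening→Osei+Ueda, Thu morning→Olsen, Thu afternoon→Espinoza, Thu evening→Ueda, Fri morning→Osei+Novak, Fri afternoon→Espinoza, Fri evening→Olsen.
Loads: Espinoza 2/2, Osei 2/2, Olsen 2/2, Ueda 2/2, Novak 1/3 — all within limits.

Yes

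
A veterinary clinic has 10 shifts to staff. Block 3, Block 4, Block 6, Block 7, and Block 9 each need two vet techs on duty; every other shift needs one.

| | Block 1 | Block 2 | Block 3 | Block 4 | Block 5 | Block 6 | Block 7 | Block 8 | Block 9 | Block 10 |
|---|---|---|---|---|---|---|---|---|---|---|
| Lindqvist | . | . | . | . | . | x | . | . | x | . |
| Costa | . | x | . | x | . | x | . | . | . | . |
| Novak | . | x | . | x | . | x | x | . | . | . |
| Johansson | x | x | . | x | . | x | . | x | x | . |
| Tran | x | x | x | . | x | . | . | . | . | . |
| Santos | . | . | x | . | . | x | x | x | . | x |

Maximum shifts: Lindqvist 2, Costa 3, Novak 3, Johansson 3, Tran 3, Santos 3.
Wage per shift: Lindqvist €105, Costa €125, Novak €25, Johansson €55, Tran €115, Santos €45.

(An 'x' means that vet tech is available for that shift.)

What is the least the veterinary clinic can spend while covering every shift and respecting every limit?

€1055

Block 3 can only be covered by Tran and Santos, so that assignment is forced.
Block 5 can only be covered by Tran, so that assignment is forced.
Block 7 can only be covered by Novak and Santos, so that assignment is forced.
Picking the cheapest available vet tech for each shift independently would cost €825, but that ignores the shift limits.
An optimal schedule: Block 1→Johansson, Block 2→Tran, Block 3→Santos+Tran, Block 4→Novak+Costa, Block 5→Tran, Block 6→Novak+Lindqvist, Block 7→Novak+Santos, Block 8→Johansson, Block 9→Johansson+Lindqvist, Block 10→Santos.
Total: 55 + 115 + 45 + 115 + 25 + 125 + 115 + 25 + 105 + 25 + 45 + 55 + 55 + 105 + 45 = €1055.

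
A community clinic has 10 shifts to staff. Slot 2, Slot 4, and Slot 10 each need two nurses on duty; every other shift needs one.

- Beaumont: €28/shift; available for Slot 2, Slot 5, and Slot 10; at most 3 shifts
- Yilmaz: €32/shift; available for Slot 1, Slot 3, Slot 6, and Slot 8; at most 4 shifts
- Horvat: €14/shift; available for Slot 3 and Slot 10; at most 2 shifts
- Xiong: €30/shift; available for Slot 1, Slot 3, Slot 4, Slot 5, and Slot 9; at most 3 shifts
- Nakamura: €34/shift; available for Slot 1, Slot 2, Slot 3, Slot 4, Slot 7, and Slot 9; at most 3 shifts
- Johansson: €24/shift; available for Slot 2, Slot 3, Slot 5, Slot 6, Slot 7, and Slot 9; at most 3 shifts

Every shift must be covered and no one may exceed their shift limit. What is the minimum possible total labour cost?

€340

Slot 4 can only be covered by Xiong and Nakamura, so that assignment is forced.
Slot 8 can only be covered by Yilmaz, so that assignment is forced.
Slot 10 can only be covered by Beaumont and Horvat, so that assignment is forced.
Picking the cheapest available nurse for each shift independently would cost €330, but that ignores the shift limits.
An optimal schedule: Slot 1→Xiong, Slot 2→Johansson+Beaumont, Slot 3→Horvat, Slot 4→Xiong+Nakamura, Slot 5→Beaumont, Slot 6→Johansson, Slot 7→Johansson, Slot 8→Yilmaz, Slot 9→Xiong, Slot 10→Horvat+Beaumont.
Total: 30 + 24 + 28 + 14 + 30 + 34 + 28 + 24 + 24 + 32 + 30 + 14 + 28 = €340.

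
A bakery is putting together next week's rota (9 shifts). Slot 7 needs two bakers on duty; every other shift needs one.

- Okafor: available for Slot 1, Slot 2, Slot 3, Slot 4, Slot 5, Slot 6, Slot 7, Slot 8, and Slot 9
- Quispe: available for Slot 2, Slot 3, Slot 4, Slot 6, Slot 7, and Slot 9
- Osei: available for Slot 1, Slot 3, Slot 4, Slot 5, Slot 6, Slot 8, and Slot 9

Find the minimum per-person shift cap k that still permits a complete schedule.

4

With 3 bakers and 10 worker-slots to fill, someone must work at least ⌈10/3⌉ = 4 shifts, so k ≥ 4.
k = 4 works: Slot 1→Okafor, Slot 2→Okafor, Slot 3→Quispe, Slot 4→Quispe, Slot 5→Okafor, Slot 6→Quispe, Slot 7→Okafor+Quispe, Slot 8→Osei, Slot 9→Osei.
Loads: Okafor 4, Quispe 4, Osei 2 — all ≤ 4.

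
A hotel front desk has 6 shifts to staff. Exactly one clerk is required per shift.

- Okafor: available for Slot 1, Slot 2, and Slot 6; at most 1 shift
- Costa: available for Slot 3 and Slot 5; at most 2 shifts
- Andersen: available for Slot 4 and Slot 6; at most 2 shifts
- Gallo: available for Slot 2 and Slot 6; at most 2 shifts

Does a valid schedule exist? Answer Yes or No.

Yes

Slot 1 can only be covered by Okafor, so that assignment is forced.
Slot 3 can only be covered by Costa, so that assignment is forced.
Slot 4 can only be covered by Andersen, so that assignment is forced.
One valid schedule: Slot 1→Okafor, Slot 2→Gallo, Slot 3→Costa, Slot 4→Andersen, Slot 5→Costa, Slot 6→Andersen.
Loads: Okafor 1/1, Costa 2/2, Andersen 2/2, Gallo 1/2 — all within limits.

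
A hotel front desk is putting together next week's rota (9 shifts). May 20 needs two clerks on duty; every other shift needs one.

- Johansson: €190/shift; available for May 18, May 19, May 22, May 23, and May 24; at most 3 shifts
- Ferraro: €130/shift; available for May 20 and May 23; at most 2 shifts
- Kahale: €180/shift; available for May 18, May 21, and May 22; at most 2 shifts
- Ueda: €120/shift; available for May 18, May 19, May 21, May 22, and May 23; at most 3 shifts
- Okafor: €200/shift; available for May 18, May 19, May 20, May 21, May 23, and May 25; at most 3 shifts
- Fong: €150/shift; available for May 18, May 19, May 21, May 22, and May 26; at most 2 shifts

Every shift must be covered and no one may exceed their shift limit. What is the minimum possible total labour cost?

May 20 can only be covered by Ferraro and Okafor, so that assignment is forced.
May 24 can only be covered by Johansson, so that assignment is forced.
May 25 can only be covered by Okafor, so that assignment is forced.
Picking the cheapest available clerk for each shift independently would cost €1470, but that ignores the shift limits.
An optimal schedule: May 18→Fong, May 19→Ueda, May 20→Ferraro+Okafor, May 21→Ueda, May 22→Ueda, May 23→Ferraro, May 24→Johansson, May 25→Okafor, May 26→Fong.
Total: 150 + 120 + 130 + 200 + 120 + 120 + 130 + 190 + 200 + 150 = €1510.

€1510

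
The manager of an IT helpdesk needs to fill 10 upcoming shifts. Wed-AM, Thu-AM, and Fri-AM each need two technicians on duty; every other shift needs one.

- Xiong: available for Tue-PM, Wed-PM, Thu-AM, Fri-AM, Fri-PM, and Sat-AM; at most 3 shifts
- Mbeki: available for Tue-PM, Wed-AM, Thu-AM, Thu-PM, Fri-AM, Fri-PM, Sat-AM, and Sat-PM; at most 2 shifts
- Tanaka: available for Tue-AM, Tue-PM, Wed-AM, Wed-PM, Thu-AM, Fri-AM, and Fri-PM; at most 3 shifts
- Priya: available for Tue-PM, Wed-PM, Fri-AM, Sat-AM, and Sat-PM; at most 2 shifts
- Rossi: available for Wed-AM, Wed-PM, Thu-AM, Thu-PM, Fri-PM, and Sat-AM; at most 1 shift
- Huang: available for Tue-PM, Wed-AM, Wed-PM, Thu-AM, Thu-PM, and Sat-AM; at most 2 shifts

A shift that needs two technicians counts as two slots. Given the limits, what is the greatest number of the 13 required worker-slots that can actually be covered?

Total capacity across all technicians is 3+2+3+2+1+2 = 13, and 13 slots are needed, so at most 13 can be filled.
An assignment achieving 13: Tue-AM→Tanaka, Tue-PM→Priya, Wed-AM→Tanaka+Rossi, Wed-PM→Priya, Thu-AM→Xiong+Huang, Thu-PM→Mbeki, Fri-AM→Xiong+Tanaka, Fri-PM→Xiong, Sat-AM→Huang, Sat-PM→Mbeki.
Loads: Xiong 3/3, Mbeki 2/2, Tanaka 3/3, Priya 2/2, Rossi 1/1, Huang 2/2.

13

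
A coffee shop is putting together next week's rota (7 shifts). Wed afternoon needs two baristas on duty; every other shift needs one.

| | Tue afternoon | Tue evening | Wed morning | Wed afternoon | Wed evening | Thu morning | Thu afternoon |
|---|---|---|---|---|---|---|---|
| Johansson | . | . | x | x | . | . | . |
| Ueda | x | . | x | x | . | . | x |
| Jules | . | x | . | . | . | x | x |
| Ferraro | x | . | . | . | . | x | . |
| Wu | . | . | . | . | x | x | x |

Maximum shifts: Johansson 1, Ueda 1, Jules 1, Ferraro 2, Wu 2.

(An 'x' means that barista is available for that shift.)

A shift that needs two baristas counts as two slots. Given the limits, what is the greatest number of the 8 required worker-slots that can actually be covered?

7

Total capacity across all baristas is 1+1+1+2+2 = 7, and 8 slots are needed, so at most 7 can be filled.
An assignment achieving 7: Tue afternoon→Ferraro, Tue evening→Jules, Wed morning→Johansson, Wed afternoon→Ueda, Wed evening→Wu, Thu morning→Ferraro, Thu afternoon→Wu.
Loads: Johansson 1/1, Ueda 1/1, Jules 1/1, Ferraro 2/2, Wu 2/2.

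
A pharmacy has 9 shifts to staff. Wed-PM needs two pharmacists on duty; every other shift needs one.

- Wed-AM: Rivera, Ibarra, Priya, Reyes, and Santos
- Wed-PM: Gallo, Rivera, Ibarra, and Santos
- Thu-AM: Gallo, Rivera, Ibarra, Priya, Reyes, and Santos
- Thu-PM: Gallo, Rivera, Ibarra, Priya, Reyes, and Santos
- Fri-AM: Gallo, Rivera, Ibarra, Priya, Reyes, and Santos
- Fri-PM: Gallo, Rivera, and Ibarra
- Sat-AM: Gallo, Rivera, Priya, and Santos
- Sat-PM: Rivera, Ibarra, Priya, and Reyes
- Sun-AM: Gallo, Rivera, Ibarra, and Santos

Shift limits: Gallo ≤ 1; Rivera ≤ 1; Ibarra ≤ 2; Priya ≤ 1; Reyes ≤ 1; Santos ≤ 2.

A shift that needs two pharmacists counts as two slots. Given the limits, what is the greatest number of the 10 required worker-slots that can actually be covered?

8

Total capacity across all pharmacists is 1+1+2+1+1+2 = 8, and 10 slots are needed, so at most 8 can be filled.
An assignment achieving 8: Wed-AM→Reyes, Wed-PM→Rivera+Ibarra, Thu-AM→Santos, Fri-PM→Gallo, Sat-AM→Priya, Sat-PM→Ibarra, Sun-AM→Santos.
Loads: Gallo 1/1, Rivera 1/1, Ibarra 2/2, Priya 1/1, Reyes 1/1, Santos 2/2.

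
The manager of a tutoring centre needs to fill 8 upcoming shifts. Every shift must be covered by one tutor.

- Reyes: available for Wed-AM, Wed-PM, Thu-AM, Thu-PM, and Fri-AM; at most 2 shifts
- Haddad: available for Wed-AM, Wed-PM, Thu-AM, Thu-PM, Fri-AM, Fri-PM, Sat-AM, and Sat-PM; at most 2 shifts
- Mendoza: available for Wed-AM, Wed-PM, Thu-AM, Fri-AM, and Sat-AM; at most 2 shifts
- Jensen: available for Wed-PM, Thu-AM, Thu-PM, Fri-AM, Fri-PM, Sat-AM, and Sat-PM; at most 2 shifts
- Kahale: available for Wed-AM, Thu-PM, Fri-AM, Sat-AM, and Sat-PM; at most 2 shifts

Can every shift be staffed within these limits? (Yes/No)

Yes

One valid schedule: Wed-AM→Reyes, Wed-PM→Reyes, Thu-AM→Mendoza, Thu-PM→Jensen, Fri-AM→Jensen, Fri-PM→Haddad, Sat-AM→Mendoza, Sat-PM→Haddad.
Loads: Reyes 2/2, Haddad 2/2, Mendoza 2/2, Jensen 2/2, Kahale 0/2 — all within limits.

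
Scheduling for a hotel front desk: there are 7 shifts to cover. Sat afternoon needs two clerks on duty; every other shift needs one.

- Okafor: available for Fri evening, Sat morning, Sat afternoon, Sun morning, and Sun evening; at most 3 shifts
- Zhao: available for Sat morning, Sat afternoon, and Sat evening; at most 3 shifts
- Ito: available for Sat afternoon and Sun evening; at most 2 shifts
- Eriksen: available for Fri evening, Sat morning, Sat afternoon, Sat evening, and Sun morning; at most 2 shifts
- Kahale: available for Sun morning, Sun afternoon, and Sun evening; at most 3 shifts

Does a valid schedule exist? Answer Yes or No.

Sun afternoon can only be covered by Kahale, so that assignment is forced.
One valid schedule: Fri evening→Okafor, Sat morning→Okafor, Sat afternoon→Zhao+Ito, Sat evening→Zhao, Sun morning→Okafor, Sun afternoon→Kahale, Sun evening→Ito.
Loads: Okafor 3/3, Zhao 2/3, Ito 2/2, Eriksen 0/2, Kahale 1/3 — all within limits.

Yes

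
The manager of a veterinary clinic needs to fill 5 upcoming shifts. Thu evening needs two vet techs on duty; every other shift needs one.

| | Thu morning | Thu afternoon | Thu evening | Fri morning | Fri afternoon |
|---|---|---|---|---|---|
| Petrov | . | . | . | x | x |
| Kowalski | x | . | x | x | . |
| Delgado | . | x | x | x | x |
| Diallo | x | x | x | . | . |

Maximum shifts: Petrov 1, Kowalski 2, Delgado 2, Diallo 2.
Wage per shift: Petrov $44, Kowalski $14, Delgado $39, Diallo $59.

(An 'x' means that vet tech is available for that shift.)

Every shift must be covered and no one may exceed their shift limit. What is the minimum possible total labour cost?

$209

Picking the cheapest available vet tech for each shift independently would cost $159, but that ignores the shift limits.
An optimal schedule: Thu morning→Kowalski, Thu afternoon→Delgado, Thu evening→Kowalski+Diallo, Fri morning→Delgado, Fri afternoon→Petrov.
Total: 14 + 39 + 14 + 59 + 39 + 44 = $209.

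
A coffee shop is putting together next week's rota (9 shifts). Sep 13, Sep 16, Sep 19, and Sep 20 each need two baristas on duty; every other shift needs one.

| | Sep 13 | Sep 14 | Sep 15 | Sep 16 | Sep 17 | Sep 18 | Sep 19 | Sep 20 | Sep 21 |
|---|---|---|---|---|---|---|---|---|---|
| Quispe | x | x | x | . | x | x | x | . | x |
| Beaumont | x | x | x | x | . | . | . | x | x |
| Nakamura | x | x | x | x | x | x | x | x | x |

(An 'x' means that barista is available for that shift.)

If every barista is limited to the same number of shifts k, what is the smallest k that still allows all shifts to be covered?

5

With 3 baristas and 13 worker-slots to fill, someone must work at least ⌈13/3⌉ = 5 shifts, so k ≥ 5.
k = 5 works: Sep 13→Quispe+Beaumont, Sep 14→Quispe, Sep 15→Beaumont, Sep 16→Beaumont+Nakamura, Sep 17→Quispe, Sep 18→Quispe, Sep 19→Quispe+Nakamura, Sep 20→Beaumont+Nakamura, Sep 21→Beaumont.
Loads: Quispe 5, Beaumont 5, Nakamura 3 — all ≤ 5.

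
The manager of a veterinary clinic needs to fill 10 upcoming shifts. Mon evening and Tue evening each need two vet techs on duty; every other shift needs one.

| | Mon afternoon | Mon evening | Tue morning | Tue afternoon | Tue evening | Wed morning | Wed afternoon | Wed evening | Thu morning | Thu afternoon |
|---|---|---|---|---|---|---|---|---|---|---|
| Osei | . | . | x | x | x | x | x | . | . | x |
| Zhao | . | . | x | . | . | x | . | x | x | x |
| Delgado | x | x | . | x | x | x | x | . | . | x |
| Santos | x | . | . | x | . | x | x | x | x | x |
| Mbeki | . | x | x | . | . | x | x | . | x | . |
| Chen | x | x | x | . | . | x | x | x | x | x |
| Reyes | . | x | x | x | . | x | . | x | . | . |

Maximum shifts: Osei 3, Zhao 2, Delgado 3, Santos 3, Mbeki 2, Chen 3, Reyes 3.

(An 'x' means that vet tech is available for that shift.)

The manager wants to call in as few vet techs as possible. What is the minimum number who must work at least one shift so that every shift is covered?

12 slots to fill and no one can take more than 3, so at least ⌈12/3⌉ = 4 vet techs are needed.
Osei, Delgado, Santos, and Chen alone can cover everything: Mon afternoon→Delgado, Mon evening→Delgado+Chen, Tue morning→Osei, Tue afternoon→Osei, Tue evening→Osei+Delgado, Wed morning→Santos, Wed afternoon→Chen, Wed evening→Santos, Thu morning→Santos, Thu afternoon→Chen.

4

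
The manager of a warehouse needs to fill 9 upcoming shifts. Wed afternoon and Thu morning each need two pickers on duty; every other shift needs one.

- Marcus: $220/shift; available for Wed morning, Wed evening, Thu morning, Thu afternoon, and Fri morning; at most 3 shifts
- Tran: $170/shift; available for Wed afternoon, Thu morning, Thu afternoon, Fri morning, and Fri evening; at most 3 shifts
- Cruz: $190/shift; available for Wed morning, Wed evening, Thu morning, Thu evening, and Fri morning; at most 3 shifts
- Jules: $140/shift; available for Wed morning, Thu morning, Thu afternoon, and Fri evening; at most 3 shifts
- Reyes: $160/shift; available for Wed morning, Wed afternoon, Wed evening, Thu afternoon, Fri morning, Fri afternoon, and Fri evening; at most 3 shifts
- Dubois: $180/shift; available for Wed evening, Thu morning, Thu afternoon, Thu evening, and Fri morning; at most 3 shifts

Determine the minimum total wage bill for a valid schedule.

$1770

Wed afternoon can only be covered by Tran and Reyes, so that assignment is forced.
Fri afternoon can only be covered by Reyes, so that assignment is forced.
Picking the cheapest available picker for each shift independently would cost $1720, but that ignores the shift limits.
An optimal schedule: Wed morning→Jules, Wed afternoon→Reyes+Tran, Wed evening→Reyes, Thu morning→Tran+Dubois, Thu afternoon→Jules, Thu evening→Dubois, Fri morning→Tran, Fri afternoon→Reyes, Fri evening→Jules.
Total: 140 + 160 + 170 + 160 + 170 + 180 + 140 + 180 + 170 + 160 + 140 = $1770.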